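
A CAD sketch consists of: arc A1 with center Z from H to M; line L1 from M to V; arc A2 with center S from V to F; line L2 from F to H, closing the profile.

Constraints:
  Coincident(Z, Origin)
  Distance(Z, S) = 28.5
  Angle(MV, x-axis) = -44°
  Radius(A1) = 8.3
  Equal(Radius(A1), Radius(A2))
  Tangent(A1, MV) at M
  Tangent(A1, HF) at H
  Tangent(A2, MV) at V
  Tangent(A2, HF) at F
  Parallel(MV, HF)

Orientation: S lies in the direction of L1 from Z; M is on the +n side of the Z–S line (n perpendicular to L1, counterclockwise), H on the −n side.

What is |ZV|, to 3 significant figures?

29.7

The slot axis is L1's direction at -44.0°, so u = (cos -44.0°, sin -44.0°) = (0.719, -0.695) and n = (−sin -44.0°, cos -44.0°) = (0.695, 0.719). Z is at the origin and S lies 28.5 along u from Z, so S = 28.5·u = (20.5, -19.8). Tangency of A1 to both parallel lines with radius 8.3 puts M and H at Z ± 8.3·n: M = (5.77, 5.97), H = (-5.77, -5.97). Equal radii place V and F the same way about S: V = S + 8.3·n = (26.3, -13.8), F = S − 8.3·n = (14.7, -25.8). Then |ZV| = |V − Z| = 29.7.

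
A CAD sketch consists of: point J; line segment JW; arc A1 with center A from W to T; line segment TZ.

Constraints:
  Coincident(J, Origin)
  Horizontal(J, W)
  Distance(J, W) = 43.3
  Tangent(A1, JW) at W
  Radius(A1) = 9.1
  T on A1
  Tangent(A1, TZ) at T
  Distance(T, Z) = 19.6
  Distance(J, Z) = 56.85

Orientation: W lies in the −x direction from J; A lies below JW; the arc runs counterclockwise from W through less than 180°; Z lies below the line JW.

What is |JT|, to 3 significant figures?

53.3

Checks: ∠(AW, WJ) = 90.00° ✓; |AT| = 9.100 ✓; ∠(AT, TZ) = 90.00° ✓; |TZ| = 19.60 ✓; |JZ| = 56.85 ✓.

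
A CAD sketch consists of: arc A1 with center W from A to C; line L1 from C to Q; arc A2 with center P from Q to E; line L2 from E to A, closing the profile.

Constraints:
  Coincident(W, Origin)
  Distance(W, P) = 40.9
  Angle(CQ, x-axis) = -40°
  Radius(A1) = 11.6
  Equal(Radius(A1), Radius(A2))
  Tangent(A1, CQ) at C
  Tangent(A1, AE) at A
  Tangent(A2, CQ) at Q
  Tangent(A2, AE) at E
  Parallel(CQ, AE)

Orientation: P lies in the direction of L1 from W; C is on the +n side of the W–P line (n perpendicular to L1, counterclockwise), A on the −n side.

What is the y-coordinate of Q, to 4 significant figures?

-17.40

The slot axis is L1's direction at -40.0°, so u = (cos -40.0°, sin -40.0°) = (0.7660, -0.6428) and n = (−sin -40.0°, cos -40.0°) = (0.6428, 0.7660). W is at the origin and P lies 40.9 along u from W, so P = 40.9·u = (31.33, -26.29). Tangency of A1 to both parallel lines with radius 11.6 puts C and A at W ± 11.6·n: C = (7.456, 8.886), A = (-7.456, -8.886). Equal radii place Q and E the same way about P: Q = P + 11.6·n = (38.79, -17.40), E = P − 11.6·n = (23.87, -35.18). So Q.y = -17.40.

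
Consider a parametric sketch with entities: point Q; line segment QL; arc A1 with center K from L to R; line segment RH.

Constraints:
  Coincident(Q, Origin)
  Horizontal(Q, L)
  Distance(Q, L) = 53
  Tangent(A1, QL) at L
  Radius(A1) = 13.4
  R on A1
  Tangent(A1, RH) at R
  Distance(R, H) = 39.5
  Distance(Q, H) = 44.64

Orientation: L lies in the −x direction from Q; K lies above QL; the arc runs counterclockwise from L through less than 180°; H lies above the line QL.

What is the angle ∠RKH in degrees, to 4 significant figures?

71.26°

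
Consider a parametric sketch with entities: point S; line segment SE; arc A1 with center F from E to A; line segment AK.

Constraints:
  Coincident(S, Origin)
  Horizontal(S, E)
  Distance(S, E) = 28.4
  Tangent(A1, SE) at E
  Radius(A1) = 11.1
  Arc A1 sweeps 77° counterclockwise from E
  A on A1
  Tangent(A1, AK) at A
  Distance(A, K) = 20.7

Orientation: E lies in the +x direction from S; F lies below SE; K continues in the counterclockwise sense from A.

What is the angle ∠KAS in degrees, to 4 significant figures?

103.1°

S is at the origin; SE is horizontal with |SE| = 28.4 and E on the +x side, so E = (28.40, 0.000). A1 meets SE tangentially, so FE is at right angles to SE, so F = E + (0, -11.1) = (28.40, -11.10). On A1, E sits at bearing 90° from F; a 77° counterclockwise sweep puts A at bearing 167°, so A = F + 11.1·(cos 167°, sin 167°) = (17.58, -8.603). Since A1 is tangent to AK there, FA ⟂ AK, so AK runs along (−sin 167°, cos 167°); with |AK| = 20.7, K = (12.93, -28.77). Then cos ∠KAS = AK·AS / (|AK||AS|), giving 103.1°.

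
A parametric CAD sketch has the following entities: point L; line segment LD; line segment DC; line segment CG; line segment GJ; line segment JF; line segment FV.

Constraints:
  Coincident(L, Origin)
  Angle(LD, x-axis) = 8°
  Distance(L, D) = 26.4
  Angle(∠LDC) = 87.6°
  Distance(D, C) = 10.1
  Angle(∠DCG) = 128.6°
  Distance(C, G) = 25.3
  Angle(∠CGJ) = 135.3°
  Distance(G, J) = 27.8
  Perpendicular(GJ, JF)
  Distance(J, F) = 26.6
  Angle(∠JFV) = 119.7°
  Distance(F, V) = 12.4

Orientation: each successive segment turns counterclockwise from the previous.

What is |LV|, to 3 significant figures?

11.8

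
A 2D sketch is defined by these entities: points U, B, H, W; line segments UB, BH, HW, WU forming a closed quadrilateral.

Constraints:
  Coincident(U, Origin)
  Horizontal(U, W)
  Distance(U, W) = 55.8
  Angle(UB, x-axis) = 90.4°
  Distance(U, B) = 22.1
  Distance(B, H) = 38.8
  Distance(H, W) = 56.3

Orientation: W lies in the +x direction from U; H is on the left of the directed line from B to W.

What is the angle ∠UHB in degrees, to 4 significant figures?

16.60°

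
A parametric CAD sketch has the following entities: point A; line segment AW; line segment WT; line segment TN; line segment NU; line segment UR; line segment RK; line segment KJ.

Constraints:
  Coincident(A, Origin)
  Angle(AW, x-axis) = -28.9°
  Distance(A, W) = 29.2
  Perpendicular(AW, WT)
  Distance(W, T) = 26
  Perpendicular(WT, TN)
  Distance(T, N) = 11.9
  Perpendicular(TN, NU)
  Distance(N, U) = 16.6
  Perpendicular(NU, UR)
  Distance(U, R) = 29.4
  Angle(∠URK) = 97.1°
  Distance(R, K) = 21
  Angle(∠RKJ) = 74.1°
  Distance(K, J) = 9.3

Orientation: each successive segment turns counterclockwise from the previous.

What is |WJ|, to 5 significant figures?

30.811

A is at the origin; AW runs at -28.9° with length 29.2, so W = (25.564, -14.112). AW is perpendicular to WT, so WT runs at 61.100°; with |WT| = 26.0, T = (38.129, 8.6502). WT is perpendicular to TN, so TN runs at 151.10°; with |TN| = 11.9, N = (27.711, 14.401). TN is perpendicular to NU, so NU runs at -118.90°; with |NU| = 16.6, U = (19.688, -0.13142). NU ⟂ UR, so UR runs at -28.900°; with |UR| = 29.4, R = (45.427, -14.340). ∠URK = 97.1° gives RK at 54.000° from the x-axis; with |RK| = 21.0, K = (57.771, 2.6494). ∠RKJ = 74.1° gives KJ at 159.90° from the x-axis; with |KJ| = 9.3, J = (49.037, 5.8455). Then |WJ| = |J − W| = 30.811.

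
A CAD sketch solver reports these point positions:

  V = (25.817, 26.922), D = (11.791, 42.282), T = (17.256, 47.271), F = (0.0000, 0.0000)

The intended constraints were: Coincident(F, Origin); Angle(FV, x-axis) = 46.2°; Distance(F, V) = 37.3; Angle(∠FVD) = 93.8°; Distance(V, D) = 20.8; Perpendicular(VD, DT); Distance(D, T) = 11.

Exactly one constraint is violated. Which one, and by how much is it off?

Distance(D, T) = 11 — off by 3.60.

F = (0.00, 0.00) ✓; FV at 46.20° ✓; |FV| = 37.30 ✓; ∠FVD = 93.80° ✓; |VD| = 20.80 ✓; ∠(VD, DT) = 90.01° ✓; |DT| = 7.400 ✗.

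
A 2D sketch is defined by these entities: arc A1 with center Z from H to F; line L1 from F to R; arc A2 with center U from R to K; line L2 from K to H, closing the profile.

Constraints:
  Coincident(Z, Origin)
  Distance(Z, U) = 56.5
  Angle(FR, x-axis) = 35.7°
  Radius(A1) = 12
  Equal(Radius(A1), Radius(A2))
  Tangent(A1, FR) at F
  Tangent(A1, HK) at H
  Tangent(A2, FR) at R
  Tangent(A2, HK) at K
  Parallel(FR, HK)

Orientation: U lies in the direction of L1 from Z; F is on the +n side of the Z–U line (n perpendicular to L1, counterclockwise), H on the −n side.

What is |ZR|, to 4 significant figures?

57.76

The slot axis is L1's direction at 35.7°, so u = (cos 35.7°, sin 35.7°) = (0.8121, 0.5835) and n = (−sin 35.7°, cos 35.7°) = (-0.5835, 0.8121). Z is at the origin and U lies 56.5 along u from Z, so U = 56.5·u = (45.88, 32.97). Tangency of A1 to both parallel lines with radius 12.0 puts F and H at Z ± 12.0·n: F = (-7.002, 9.745), H = (7.002, -9.745). Equal radii place R and K the same way about U: R = U + 12.0·n = (38.88, 42.72), K = U − 12.0·n = (52.89, 23.23). Then |ZR| = |R − Z| = 57.76.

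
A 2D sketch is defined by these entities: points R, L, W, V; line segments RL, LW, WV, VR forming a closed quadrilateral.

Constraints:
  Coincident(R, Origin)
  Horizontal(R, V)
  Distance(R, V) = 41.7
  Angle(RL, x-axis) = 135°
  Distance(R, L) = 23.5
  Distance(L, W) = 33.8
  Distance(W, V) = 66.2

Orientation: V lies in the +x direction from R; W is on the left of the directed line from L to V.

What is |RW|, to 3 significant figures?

48.1

Checks: |LW| = 33.80 ✓; |WV| = 66.20 ✓.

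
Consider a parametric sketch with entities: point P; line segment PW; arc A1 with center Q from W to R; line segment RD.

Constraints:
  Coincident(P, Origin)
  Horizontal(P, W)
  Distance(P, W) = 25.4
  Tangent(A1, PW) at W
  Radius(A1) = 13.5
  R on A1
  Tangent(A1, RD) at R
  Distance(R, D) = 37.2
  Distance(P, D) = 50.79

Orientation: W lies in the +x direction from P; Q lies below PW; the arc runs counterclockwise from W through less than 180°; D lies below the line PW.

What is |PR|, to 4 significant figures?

17.43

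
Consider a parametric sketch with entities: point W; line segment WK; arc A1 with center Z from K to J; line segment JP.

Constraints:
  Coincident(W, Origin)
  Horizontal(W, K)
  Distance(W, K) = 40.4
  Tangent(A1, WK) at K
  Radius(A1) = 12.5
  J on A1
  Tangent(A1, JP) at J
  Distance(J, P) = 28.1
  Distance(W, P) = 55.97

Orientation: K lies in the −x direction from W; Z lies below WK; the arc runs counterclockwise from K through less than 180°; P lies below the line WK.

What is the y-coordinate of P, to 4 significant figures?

-42.93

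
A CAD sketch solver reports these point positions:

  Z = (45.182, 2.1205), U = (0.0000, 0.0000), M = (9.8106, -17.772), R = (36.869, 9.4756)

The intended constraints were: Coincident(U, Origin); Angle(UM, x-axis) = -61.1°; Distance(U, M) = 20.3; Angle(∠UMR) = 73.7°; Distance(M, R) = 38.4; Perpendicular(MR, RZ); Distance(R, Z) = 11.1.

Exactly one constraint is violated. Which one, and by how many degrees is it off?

Perpendicular(MR, RZ) — off by 3.30°.

U = (0.00, 0.00) ✓; UM at -61.10° ✓; |UM| = 20.30 ✓; ∠UMR = 73.70° ✓; |MR| = 38.40 ✓; ∠(MR, RZ) = 86.70° ✗; |RZ| = 11.10 ✓.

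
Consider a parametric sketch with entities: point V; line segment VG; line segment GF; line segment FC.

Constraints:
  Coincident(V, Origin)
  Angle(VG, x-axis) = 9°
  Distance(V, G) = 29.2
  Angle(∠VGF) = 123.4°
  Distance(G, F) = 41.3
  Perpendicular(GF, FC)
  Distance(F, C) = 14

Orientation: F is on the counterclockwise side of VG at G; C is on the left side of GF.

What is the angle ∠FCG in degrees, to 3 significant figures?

71.3°

V is at the origin; VG runs at 9.0° with length 29.2, so G = 29.2·(cos 9.0°, sin 9.0°) = (28.8, 4.57). ∠VGF = 123.4°, so GF runs at 9.0° + (180° − 123.4°) = 65.6° from the x-axis; with |GF| = 41.3, F = G + 41.3·(cos 65.6°, sin 65.6°) = (45.9, 42.2). GF ⟂ FC; with |FC| = 14.0 on the left of GF, C = F + 14.0·(-0.911, 0.413) = (33.2, 48.0). Then cos ∠FCG = CF·CG / (|CF||CG|), giving 71.3°.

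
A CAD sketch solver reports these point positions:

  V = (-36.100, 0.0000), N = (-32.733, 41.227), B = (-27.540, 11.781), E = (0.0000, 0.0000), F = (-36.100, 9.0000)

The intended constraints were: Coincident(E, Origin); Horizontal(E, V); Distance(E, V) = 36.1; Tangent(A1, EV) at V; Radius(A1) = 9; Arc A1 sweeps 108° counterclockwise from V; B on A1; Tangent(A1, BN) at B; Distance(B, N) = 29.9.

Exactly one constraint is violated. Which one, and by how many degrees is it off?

Tangent(A1, BN) at B — off by 8.00°.

E = (0.00, 0.00) ✓; E.y = 0.00, V.y = 0.00 ✓; |EV| = 36.10 ✓; ∠(FV, VE) = 90.00° ✓; |FV| = 9.000 ✓; bearing(F→B) − bearing(F→V) = 108.0° ✓; |FB| = 9.000 ✓; ∠(FB, BN) = 98.00° ✗; |BN| = 29.90 ✓.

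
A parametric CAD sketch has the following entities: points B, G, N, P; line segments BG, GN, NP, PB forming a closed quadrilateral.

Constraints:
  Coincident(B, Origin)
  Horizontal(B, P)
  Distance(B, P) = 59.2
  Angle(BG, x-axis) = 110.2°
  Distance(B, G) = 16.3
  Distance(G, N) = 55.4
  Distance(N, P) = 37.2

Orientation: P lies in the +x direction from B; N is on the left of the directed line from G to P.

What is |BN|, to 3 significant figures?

57.9

B is at the origin; B and P share the same y with |BP| = 59.2 and P in +x, so P = (59.2, 0). BG runs at 110.2° with |BG| = 16.3, so G = (-5.63, 15.3). N is determined by |GN| = 55.4 and |NP| = 37.2 together: it lies at the intersection of circle(G, 55.4) and circle(P, 37.2). With |GP| = 66.6, the foot of the radical line on GP is 46.0 from G and the perpendicular offset is √(55.4² − 46.0²) = 30.9. Taking the left-of-GP solution: N = (46.2, 34.9).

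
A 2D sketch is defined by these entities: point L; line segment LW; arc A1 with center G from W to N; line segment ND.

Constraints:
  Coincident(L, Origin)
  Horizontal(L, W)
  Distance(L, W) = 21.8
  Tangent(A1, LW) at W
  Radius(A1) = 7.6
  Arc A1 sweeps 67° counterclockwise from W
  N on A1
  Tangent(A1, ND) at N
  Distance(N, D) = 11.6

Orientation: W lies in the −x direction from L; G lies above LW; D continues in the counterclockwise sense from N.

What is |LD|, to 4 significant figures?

18.44

L is at the origin; L and W share the same y with |LW| = 21.8 and W on the −x side, so W = (-21.80, 0.000). Since A1 is tangent to LW there, GW ⟂ LW, so G = W + (0, 7.6) = (-21.80, 7.600). On A1, W sits at bearing -90° from G; a 67° counterclockwise sweep puts N at bearing -23°, so N = G + 7.6·(cos -23°, sin -23°) = (-14.80, 4.630). Since A1 is tangent to ND there, GN ⟂ ND, so ND runs along (−sin -23°, cos -23°); with |ND| = 11.6, D = (-10.27, 15.31). Then |LD| = |D − L| = 18.44.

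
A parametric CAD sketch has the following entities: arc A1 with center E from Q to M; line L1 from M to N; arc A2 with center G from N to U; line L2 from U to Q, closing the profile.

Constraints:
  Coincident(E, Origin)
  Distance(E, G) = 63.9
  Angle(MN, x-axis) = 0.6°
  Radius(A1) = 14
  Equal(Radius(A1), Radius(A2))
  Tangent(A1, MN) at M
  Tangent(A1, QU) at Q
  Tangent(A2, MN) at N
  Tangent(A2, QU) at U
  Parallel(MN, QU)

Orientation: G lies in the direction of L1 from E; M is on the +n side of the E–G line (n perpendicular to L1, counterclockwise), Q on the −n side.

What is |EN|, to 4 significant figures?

65.42

The slot axis is L1's direction at 0.6°, so u = (cos 0.6°, sin 0.6°) = (0.9999, 0.01047) and n = (−sin 0.6°, cos 0.6°) = (-0.01047, 0.9999). E is at the origin and G lies 63.9 along u from E, so G = 63.9·u = (63.90, 0.6691). Tangency of A1 to both parallel lines with radius 14.0 puts M and Q at E ± 14.0·n: M = (-0.1466, 14.00), Q = (0.1466, -14.00). Equal radii place N and U the same way about G: N = G + 14.0·n = (63.75, 14.67), U = G − 14.0·n = (64.04, -13.33). Then |EN| = |N − E| = 65.42.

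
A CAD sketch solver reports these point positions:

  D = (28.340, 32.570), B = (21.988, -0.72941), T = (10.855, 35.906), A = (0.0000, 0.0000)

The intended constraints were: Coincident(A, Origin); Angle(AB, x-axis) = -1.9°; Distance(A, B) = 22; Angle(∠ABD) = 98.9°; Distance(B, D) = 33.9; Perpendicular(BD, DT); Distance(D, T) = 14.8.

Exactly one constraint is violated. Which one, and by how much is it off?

Distance(D, T) = 14.8 — off by 3.00.

A = (0.00, 0.00) ✓; AB at -1.900° ✓; |AB| = 22.00 ✓; ∠ABD = 98.90° ✓; |BD| = 33.90 ✓; ∠(BD, DT) = 90.00° ✓; |DT| = 17.80 ✗.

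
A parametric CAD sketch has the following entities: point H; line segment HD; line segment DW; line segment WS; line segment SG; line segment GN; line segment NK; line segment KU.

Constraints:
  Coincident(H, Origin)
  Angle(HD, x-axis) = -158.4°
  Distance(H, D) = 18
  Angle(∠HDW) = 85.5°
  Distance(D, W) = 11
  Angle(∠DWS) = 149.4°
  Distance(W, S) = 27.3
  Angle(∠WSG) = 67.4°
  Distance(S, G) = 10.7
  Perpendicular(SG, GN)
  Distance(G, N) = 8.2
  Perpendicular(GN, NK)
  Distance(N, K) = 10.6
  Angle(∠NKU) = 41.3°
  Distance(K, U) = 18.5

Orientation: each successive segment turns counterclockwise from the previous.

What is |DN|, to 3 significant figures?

25.1

∠WSG = 67.4° gives SG at 79.3° from the x-axis; with |SG| = 10.7, G = (12.9, -21.0). The perpendicularity gives GN at right angles to SG, so GN runs at 169°; with |GN| = 8.2, N = (4.85, -19.5). Then |DN| = |N − D| = 25.1.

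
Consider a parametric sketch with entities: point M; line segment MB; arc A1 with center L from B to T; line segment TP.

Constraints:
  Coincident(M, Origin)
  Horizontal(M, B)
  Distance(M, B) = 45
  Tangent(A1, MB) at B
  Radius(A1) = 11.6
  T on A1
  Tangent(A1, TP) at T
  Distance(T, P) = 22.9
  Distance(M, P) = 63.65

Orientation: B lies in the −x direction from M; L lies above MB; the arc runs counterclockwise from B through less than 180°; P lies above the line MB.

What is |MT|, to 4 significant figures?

41.50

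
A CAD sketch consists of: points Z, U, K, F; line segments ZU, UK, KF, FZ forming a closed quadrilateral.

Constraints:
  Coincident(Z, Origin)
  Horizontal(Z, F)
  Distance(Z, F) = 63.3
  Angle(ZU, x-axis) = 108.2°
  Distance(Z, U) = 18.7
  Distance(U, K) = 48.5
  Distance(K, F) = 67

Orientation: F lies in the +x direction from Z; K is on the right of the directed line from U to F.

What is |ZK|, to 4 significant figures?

30.05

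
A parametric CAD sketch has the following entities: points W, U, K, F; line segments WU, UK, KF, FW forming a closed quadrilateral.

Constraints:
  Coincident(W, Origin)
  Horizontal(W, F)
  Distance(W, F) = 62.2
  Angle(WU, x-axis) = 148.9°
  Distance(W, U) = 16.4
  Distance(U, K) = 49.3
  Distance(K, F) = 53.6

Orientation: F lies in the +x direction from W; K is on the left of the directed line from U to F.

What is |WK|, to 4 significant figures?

45.97

Checks: |UK| = 49.30 ✓; |KF| = 53.60 ✓.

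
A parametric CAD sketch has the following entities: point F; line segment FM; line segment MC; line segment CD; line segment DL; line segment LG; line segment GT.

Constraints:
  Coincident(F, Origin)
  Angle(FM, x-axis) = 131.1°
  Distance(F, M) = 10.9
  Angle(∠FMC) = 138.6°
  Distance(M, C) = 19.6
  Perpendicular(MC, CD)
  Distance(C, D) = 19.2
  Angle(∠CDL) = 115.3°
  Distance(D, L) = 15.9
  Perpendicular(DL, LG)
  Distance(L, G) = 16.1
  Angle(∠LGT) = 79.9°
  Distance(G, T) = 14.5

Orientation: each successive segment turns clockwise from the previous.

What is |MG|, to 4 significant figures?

11.56

F is at the origin; FM runs at 131.1° with length 10.9, so M = (-7.165, 8.214). ∠FMC = 138.6° gives MC at 89.70° from the x-axis; with |MC| = 19.6, C = (-7.063, 27.81). MC ⟂ CD, so CD runs at -0.3000°; with |CD| = 19.2, D = (12.14, 27.71). ∠CDL = 115.3° gives DL at -65.00° from the x-axis; with |DL| = 15.9, L = (18.86, 13.30). The perpendicularity gives LG at right angles to DL, so LG runs at -155.0°; with |LG| = 16.1, G = (4.265, 6.499). Then |MG| = |G − M| = 11.56.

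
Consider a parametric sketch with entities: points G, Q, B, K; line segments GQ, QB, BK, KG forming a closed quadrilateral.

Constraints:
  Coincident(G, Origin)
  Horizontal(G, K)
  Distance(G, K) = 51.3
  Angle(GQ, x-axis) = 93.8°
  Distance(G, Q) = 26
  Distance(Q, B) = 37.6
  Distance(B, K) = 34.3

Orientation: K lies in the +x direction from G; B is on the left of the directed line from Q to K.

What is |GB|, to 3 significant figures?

46.9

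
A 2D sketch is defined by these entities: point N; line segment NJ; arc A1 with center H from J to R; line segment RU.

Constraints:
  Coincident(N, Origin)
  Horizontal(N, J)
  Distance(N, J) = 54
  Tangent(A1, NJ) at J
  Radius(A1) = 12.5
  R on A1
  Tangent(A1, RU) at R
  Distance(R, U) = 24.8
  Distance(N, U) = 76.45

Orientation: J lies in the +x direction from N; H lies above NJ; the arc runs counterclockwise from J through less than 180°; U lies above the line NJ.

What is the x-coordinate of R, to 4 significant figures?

66.50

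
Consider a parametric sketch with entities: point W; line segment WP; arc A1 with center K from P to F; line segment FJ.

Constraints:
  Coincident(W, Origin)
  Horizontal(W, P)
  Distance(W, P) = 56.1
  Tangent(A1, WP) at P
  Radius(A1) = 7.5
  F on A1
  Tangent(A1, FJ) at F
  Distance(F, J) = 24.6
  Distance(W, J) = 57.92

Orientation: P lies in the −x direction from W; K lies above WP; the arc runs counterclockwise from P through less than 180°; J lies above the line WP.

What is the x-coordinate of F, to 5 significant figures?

-48.601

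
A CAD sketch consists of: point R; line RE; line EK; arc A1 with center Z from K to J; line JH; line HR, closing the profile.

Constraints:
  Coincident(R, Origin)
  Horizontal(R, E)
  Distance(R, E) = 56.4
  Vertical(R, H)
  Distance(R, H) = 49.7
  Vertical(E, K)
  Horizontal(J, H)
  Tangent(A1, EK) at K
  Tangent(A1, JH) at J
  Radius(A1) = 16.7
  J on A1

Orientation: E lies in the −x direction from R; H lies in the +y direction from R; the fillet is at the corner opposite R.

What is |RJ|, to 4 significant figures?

63.61

R is at the origin; RE is horizontal with |RE| = 56.4 and E on the −x side, so E = (-56.40, 0.000). RH is vertical with |RH| = 49.7 and H on the +y side, so H = (0.000, 49.70). The virtual corner opposite R is at (-56.40, 49.70). Since A1 is tangent to EK there, ZK ⟂ EK and since A1 is tangent to JH there, ZJ ⟂ JH, with radius 16.7, so the center Z sits 16.7 in from both sides at Z = (-39.70, 33.00). That places the tangent points at K = (-56.40, 33.00) on EK and J = (-39.70, 49.70) on JH. Then |RJ| = |J − R| = 63.61.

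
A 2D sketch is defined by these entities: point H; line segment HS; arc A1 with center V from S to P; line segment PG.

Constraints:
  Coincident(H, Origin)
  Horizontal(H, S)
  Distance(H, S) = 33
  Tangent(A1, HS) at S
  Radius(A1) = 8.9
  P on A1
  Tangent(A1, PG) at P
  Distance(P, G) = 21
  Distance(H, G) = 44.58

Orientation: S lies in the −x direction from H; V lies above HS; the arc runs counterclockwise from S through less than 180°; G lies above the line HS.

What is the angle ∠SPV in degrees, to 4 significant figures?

35.54°

Checks: |VP| = 8.900 ✓; ∠(VP, PG) = 90.00° ✓; |PG| = 21.00 ✓; |HG| = 44.58 ✓.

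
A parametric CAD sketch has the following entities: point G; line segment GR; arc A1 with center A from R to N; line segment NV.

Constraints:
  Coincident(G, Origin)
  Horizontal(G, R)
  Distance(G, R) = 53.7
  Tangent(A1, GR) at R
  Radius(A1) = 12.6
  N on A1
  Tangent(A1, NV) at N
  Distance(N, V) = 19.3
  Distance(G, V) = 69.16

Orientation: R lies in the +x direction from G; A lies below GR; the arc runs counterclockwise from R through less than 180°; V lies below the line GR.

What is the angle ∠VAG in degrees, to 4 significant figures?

118.4°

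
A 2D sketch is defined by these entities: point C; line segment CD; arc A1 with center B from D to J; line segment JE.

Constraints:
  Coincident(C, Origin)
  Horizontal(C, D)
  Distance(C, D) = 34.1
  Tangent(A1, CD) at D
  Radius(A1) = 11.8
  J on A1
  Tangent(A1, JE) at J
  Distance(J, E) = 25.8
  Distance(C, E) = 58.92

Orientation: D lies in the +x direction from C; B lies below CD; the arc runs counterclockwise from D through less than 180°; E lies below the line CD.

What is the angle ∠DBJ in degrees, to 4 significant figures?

137.3°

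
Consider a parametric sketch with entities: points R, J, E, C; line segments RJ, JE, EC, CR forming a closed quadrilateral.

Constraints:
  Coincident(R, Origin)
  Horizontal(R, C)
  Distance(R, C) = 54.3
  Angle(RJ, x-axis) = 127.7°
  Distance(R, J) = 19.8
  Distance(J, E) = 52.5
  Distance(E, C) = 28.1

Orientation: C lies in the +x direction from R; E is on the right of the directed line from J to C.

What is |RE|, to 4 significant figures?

34.00

Checks: |JE| = 52.50 ✓; |EC| = 28.10 ✓.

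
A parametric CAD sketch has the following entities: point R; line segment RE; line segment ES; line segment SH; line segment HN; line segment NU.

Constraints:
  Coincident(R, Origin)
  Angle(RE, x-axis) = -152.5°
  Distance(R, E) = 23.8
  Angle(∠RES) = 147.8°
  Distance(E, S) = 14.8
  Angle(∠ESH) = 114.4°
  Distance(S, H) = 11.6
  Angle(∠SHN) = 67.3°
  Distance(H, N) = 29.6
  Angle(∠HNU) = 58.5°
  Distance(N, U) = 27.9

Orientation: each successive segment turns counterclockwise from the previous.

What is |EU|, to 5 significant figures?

13.342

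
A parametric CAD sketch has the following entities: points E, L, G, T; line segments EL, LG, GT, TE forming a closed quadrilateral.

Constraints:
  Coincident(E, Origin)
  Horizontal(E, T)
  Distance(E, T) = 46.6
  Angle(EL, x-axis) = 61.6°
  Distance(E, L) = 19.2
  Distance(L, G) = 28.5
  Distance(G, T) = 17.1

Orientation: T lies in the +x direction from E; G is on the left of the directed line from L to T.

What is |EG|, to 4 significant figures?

40.23

E is at the origin; E and T share the same y with |ET| = 46.6 and T in +x, so T = (46.6, 0). EL runs at 61.6° with |EL| = 19.2, so L = (9.132, 16.89). G is determined by |LG| = 28.5 and |GT| = 17.1 together: it lies at the intersection of circle(L, 28.5) and circle(T, 17.1). With |LT| = 41.10, the foot of the radical line on LT is 26.87 from L and the perpendicular offset is √(28.5² − 26.87²) = 9.490. Taking the left-of-LT solution: G = (37.53, 14.50).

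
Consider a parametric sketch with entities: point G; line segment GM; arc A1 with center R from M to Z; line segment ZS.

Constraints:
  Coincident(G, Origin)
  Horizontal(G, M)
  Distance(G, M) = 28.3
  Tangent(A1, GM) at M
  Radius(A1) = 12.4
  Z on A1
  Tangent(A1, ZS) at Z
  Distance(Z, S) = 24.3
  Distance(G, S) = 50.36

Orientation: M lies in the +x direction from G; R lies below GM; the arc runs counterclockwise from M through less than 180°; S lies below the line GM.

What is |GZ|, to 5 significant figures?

26.248

Checks: |RZ| = 12.40 ✓; ∠(RZ, ZS) = 90.00° ✓; |ZS| = 24.30 ✓; |GS| = 50.36 ✓.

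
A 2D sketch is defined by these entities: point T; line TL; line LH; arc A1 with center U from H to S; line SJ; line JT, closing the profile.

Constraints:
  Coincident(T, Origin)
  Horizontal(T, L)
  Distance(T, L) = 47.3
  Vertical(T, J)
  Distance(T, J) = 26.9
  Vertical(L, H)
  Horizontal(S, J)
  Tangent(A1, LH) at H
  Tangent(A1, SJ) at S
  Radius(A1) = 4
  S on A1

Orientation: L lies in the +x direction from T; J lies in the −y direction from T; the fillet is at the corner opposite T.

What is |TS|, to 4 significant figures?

50.98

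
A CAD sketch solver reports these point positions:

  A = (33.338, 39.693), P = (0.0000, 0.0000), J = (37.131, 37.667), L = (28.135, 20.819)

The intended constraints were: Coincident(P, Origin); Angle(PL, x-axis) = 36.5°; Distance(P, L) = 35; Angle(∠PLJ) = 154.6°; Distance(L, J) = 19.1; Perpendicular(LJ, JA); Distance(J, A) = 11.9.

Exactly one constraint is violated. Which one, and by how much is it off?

Distance(J, A) = 11.9 — off by 7.60.

P = (0.00, 0.00) ✓; PL at 36.50° ✓; |PL| = 35.00 ✓; ∠PLJ = 154.6° ✓; |LJ| = 19.10 ✓; ∠(LJ, JA) = 89.99° ✓; |JA| = 4.300 ✗.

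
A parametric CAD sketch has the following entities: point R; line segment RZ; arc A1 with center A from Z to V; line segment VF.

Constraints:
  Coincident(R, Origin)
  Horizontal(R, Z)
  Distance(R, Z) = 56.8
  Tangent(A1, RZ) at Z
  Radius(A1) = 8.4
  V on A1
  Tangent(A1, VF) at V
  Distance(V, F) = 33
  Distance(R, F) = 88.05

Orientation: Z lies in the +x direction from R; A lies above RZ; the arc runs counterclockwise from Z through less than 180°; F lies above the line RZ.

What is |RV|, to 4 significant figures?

63.80

Checks: |AV| = 8.400 ✓; ∠(AV, VF) = 90.00° ✓; |VF| = 33.00 ✓; |RF| = 88.05 ✓.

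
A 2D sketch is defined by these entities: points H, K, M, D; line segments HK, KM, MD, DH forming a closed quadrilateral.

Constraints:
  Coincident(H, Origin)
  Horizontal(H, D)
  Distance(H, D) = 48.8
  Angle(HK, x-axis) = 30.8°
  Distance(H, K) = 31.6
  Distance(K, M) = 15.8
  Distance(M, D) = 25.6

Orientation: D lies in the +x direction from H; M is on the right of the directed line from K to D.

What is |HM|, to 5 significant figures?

23.232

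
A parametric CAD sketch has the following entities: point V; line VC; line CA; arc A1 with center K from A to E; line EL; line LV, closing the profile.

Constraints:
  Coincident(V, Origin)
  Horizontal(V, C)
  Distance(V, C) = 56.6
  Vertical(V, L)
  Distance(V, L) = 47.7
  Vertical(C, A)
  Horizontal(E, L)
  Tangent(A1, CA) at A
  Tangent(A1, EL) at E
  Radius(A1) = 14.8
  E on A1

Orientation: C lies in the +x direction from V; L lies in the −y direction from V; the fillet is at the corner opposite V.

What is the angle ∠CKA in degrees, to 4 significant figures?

65.78°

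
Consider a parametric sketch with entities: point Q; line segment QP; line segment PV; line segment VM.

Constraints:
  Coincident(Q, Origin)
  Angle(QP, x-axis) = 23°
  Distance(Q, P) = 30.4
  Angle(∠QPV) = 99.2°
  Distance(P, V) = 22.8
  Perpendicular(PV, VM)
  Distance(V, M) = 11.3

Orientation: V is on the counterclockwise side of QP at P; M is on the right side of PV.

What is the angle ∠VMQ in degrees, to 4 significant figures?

33.81°

∠QPV = 99.2°, so PV runs at 23.0° + (180° − 99.2°) = 103.8° from the x-axis; with |PV| = 22.8, V = P + 22.8·(cos 103.8°, sin 103.8°) = (22.54, 34.02). PV is perpendicular to VM; with |VM| = 11.3 on the right of PV, M = V + 11.3·(0.9711, 0.2385) = (33.52, 36.72). Then cos ∠VMQ = MV·MQ / (|MV||MQ|), giving 33.81°.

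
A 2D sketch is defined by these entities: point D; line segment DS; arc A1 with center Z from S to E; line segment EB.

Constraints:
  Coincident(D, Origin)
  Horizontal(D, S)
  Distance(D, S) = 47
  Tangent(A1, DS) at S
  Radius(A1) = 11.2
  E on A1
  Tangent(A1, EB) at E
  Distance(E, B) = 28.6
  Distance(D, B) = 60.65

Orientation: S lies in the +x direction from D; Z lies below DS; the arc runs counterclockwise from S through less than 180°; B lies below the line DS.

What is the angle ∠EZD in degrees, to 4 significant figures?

29.14°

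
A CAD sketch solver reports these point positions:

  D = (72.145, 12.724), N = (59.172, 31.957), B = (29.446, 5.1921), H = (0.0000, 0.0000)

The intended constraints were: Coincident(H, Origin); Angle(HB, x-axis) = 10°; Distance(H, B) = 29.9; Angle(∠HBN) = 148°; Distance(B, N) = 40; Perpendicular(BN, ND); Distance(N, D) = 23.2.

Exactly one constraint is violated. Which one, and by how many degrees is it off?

Perpendicular(BN, ND) — off by 8.00°.

H = (0.00, 0.00) ✓; HB at 10.00° ✓; |HB| = 29.90 ✓; ∠HBN = 148.0° ✓; |BN| = 40.00 ✓; ∠(BN, ND) = 98.00° ✗; |ND| = 23.20 ✓.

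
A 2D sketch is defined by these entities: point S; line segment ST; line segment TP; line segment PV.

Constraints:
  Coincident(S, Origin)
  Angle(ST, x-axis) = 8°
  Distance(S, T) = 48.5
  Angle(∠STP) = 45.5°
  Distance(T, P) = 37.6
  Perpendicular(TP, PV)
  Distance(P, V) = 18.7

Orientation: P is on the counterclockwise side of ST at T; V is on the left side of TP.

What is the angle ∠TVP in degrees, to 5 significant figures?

63.557°

S is at the origin; ST runs at 8.0° with length 48.5, so T = 48.5·(cos 8.0°, sin 8.0°) = (48.028, 6.7499). ∠STP = 45.5°, so TP runs at 8.0° + (180° − 45.5°) = 142.50° from the x-axis; with |TP| = 37.6, P = T + 37.6·(cos 142.50°, sin 142.50°) = (18.198, 29.639). TP is perpendicular to PV; with |PV| = 18.7 on the left of TP, V = P + 18.7·(-0.60876, -0.79335) = (6.8141, 14.804). Then cos ∠TVP = VT·VP / (|VT||VP|), giving 63.557°.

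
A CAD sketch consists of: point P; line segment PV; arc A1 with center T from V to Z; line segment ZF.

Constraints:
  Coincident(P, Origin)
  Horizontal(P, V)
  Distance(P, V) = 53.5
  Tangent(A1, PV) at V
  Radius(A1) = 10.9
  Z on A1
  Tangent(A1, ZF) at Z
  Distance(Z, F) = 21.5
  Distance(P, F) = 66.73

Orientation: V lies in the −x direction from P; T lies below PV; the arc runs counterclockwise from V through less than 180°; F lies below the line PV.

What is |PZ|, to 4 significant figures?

65.43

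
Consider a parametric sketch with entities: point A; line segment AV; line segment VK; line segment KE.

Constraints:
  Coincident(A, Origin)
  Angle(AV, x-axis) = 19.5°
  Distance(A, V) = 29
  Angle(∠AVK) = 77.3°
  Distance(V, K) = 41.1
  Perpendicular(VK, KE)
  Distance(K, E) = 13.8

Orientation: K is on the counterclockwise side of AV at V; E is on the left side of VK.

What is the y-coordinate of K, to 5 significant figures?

44.459

A is at the origin; AV runs at 19.5° with length 29.0, so V = 29.0·(cos 19.5°, sin 19.5°) = (27.337, 9.6804). ∠AVK = 77.3°, so VK runs at 19.5° + (180° − 77.3°) = 122.20° from the x-axis; with |VK| = 41.1, K = V + 41.1·(cos 122.20°, sin 122.20°) = (5.4354, 44.459). So K.y = 44.459.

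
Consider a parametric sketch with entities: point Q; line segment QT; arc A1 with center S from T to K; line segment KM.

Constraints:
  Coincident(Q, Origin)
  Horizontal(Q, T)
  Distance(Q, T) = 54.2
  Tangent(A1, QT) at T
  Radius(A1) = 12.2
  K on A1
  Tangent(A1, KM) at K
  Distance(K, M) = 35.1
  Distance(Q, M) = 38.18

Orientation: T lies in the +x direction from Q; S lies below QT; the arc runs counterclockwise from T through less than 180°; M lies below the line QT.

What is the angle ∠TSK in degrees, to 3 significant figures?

49.7°

Q is at the origin; Q and T share the same y with |QT| = 54.2 and T on the +x side, so T = (54.2, 0.00). A1 meets QT tangentially, so ST is at right angles to QT, so S = T + (0, -12.2) = (54.2, -12.2). Since SK ⟂ KM (tangency), |SM| = √(12.2² + 35.1²) = 37.2 regardless of where K sits on A1. So M lies on both circle(Q, 38.18) and circle(S, 37.2); the below-QT intersection is M = (22.2, -31.1). K is the foot of the tangent from M: K = (44.9, -4.31).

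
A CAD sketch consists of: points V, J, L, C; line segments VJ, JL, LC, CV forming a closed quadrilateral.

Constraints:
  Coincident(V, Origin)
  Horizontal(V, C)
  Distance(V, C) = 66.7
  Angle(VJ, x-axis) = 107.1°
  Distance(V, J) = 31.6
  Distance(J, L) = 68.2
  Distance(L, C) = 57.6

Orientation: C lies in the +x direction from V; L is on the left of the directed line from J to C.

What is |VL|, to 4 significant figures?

77.74

V is at the origin; VC is horizontal with |VC| = 66.7 and C in +x, so C = (66.7, 0). VJ runs at 107.1° with |VJ| = 31.6, so J = (-9.292, 30.20). L is determined by |JL| = 68.2 and |LC| = 57.6 together: it lies at the intersection of circle(J, 68.2) and circle(C, 57.6). With |JC| = 81.77, the foot of the radical line on JC is 49.04 from J and the perpendicular offset is √(68.2² − 49.04²) = 47.39. Taking the left-of-JC solution: L = (53.79, 56.13).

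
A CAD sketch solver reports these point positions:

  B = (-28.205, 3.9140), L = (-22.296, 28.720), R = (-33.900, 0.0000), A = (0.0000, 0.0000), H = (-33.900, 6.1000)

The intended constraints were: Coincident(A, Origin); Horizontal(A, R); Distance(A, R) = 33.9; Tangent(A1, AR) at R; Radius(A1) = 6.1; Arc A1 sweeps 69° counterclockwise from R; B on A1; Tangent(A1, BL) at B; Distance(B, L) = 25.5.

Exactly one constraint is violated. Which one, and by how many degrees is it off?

Tangent(A1, BL) at B — off by 7.60°.

A = (0.00, 0.00) ✓; A.y = 0.00, R.y = 0.00 ✓; |AR| = 33.90 ✓; ∠(HR, RA) = 90.00° ✓; |HR| = 6.100 ✓; bearing(H→B) − bearing(H→R) = 69.00° ✓; |HB| = 6.100 ✓; ∠(HB, BL) = 82.40° ✗; |BL| = 25.50 ✓.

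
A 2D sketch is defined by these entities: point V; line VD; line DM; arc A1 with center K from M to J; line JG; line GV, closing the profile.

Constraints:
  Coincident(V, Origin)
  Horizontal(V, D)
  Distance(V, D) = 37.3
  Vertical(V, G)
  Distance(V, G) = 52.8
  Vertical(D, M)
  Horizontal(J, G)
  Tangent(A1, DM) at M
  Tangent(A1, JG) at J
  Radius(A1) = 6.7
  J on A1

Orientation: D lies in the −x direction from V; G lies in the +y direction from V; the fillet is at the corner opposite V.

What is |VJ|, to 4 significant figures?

61.03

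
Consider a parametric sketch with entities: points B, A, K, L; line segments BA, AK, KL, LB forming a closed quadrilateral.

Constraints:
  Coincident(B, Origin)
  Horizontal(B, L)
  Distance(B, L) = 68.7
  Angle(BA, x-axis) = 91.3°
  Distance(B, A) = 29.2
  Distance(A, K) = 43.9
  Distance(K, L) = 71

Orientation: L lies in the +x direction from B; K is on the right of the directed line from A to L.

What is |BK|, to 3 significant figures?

14.7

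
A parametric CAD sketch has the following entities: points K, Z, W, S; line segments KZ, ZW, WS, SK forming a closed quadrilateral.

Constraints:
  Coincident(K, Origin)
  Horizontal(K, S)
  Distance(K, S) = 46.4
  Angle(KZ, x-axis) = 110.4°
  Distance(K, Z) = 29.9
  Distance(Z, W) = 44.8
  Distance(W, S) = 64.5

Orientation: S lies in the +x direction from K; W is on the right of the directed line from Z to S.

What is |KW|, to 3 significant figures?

22.9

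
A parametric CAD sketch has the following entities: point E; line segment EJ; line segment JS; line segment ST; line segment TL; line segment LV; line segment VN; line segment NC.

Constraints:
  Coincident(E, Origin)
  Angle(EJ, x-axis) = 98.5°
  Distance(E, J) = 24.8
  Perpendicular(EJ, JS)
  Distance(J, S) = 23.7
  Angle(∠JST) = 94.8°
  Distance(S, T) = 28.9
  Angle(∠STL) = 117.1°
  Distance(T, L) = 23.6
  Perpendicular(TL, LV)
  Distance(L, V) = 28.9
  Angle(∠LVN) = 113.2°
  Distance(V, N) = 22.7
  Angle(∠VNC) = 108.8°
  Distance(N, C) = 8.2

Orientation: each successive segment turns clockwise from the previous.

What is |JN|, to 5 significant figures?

4.2395

E is at the origin; EJ runs at 98.5° with length 24.8, so J = (-3.6657, 24.528). EJ is perpendicular to JS, so JS runs at 8.5000°; with |JS| = 23.7, S = (19.774, 28.031). ∠JST = 94.8° gives ST at -76.700° from the x-axis; with |ST| = 28.9, T = (26.422, -0.094193). ∠STL = 117.1° gives TL at -139.60° from the x-axis; with |TL| = 23.6, L = (8.4501, -15.390). The perpendicularity gives LV at right angles to TL, so LV runs at 130.40°; with |LV| = 28.9, V = (-10.281, 6.6186). ∠LVN = 113.2° gives VN at 63.600° from the x-axis; with |VN| = 22.7, N = (-0.18731, 26.951). Then |JN| = |N − J| = 4.2395.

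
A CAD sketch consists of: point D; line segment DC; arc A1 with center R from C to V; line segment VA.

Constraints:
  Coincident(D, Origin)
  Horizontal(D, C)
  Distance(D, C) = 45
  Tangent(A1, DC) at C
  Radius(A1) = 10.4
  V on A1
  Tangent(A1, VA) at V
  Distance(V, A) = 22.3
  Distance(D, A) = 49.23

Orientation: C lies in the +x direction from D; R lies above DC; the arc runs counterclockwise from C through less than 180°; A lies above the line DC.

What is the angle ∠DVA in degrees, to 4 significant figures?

62.92°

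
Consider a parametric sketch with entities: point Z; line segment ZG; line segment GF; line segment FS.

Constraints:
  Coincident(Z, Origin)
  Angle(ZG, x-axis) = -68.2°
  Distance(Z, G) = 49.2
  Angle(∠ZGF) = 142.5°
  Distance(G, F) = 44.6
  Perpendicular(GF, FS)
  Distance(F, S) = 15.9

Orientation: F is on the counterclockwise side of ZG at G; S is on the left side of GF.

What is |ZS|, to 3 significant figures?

84.8

∠ZGF = 142.5°, so GF runs at -68.2° + (180° − 142.5°) = -30.7° from the x-axis; with |GF| = 44.6, F = G + 44.6·(cos -30.7°, sin -30.7°) = (56.6, -68.5). GF ⟂ FS; with |FS| = 15.9 on the left of GF, S = F + 15.9·(0.511, 0.860) = (64.7, -54.8). Then |ZS| = |S − Z| = 84.8.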